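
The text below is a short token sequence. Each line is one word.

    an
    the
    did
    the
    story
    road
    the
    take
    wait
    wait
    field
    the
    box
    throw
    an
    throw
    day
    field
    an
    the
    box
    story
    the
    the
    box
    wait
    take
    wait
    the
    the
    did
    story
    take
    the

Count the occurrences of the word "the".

Scanning the 34 tokens for "the":
  position 2: the
  position 4: the
  position 7: the
  position 12: the
  position 20: the
  position 23: the
  position 24: the
  position 29: the
  position 30: the
  position 34: the

10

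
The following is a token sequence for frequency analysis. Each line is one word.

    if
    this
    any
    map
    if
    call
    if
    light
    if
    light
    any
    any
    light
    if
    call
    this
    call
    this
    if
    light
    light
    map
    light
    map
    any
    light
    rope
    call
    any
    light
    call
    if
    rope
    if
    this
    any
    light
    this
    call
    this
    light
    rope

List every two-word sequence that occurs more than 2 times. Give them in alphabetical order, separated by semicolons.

any light; call this; if light

Bigram counts meeting the condition (more than 2 times):
  any light: 4
  call this: 3
  if light: 3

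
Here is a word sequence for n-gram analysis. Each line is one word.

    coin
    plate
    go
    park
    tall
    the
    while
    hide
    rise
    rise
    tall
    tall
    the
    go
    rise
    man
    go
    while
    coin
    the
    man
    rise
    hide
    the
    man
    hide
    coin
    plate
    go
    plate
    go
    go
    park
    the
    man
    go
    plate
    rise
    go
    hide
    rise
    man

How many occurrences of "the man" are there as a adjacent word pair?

Scanning the 41 overlapping bigram windows for "the man":
  position 20–21: the man
  position 24–25: the man
  position 34–35: the man

3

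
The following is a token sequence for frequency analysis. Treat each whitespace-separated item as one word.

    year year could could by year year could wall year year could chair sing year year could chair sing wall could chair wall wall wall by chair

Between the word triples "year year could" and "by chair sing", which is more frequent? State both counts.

"year year could" (4 vs 0)

"year year could": 4 occurrences
"by chair sing": 0 occurrences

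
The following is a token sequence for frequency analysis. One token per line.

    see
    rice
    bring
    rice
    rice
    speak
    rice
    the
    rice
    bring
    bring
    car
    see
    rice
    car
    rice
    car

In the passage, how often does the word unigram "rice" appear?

7

Scanning the 17 tokens for "rice":
  position 2: rice
  position 4: rice
  position 5: rice
  position 7: rice
  position 9: rice
  position 14: rice
  position 16: rice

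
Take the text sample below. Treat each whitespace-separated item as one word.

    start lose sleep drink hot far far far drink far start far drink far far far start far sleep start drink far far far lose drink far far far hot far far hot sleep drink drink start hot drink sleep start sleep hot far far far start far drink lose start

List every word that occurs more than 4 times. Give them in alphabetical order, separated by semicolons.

Unigram counts meeting the condition (more than 4 times):
  drink: 9
  far: 21
  hot: 5
  sleep: 5
  start: 8

drink; far; hot; sleep; start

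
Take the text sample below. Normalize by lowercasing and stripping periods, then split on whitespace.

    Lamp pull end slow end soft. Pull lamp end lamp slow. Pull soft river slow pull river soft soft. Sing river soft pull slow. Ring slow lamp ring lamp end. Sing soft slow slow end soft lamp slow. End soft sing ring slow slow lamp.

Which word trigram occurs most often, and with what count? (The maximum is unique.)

Trigram frequencies (highest first):
  slow end soft: 3
  lamp pull end: 1
  pull end slow: 1
  end slow end: 1
  end soft pull: 1
  soft pull lamp: 1
  … (35 more, each ≤ 1)

"slow end soft", 3 times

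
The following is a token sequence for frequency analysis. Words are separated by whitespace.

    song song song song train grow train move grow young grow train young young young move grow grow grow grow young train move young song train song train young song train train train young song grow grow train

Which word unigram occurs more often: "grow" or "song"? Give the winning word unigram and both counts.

"grow" (9 vs 8)

"grow": 9 occurrences
"song": 8 occurrences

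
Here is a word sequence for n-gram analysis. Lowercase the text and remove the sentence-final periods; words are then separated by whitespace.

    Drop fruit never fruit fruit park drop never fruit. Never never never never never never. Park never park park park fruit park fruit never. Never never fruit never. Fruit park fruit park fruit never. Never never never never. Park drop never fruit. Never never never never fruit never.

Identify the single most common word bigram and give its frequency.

"never never", 14 times

Bigram frequencies (highest first):
  never never: 14
  fruit never: 7
  never fruit: 6
  fruit park: 4
  park fruit: 4
  never park: 3
  … (6 more, each ≤ 2)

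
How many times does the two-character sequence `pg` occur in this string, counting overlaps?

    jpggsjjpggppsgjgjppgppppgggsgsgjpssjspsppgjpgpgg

7

Sliding a length-2 window over the 48 characters (47 positions):
  position 2–3: pg
  position 8–9: pg
  position 19–20: pg
  position 24–25: pg
  position 41–42: pg
  position 44–45: pg
  position 46–47: pg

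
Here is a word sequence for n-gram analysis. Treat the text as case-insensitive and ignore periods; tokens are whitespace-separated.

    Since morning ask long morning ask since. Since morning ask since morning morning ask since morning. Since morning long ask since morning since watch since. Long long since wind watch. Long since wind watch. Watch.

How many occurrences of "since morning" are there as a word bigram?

6

Scanning the 34 overlapping bigram windows for "since morning":
  position 1–2: since morning
  position 8–9: since morning
  position 11–12: since morning
  position 15–16: since morning
  position 17–18: since morning
  position 21–22: since morning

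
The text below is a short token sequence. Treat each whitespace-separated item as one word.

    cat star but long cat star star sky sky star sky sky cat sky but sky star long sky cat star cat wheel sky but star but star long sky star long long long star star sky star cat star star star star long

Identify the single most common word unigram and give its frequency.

Unigram frequencies (highest first):
  star: 16
  sky: 10
  long: 7
  cat: 6
  but: 4
  wheel: 1

"star", 16 times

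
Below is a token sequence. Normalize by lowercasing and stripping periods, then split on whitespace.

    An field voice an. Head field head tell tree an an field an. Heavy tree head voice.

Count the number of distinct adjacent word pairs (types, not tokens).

15

17 tokens → 16 bigram windows in total.
Repeated bigrams (each contributes count−1 duplicates):
  an field: 2
1 duplicate windows → 16 − 1 = 15 distinct.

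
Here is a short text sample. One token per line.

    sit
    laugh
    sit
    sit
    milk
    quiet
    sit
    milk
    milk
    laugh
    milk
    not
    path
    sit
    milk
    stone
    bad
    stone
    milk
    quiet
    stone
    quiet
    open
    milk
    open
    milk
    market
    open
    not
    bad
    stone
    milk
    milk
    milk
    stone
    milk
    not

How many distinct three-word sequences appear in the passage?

37 tokens → 35 trigram windows in total.
Repeated trigrams (each contributes count−1 duplicates):
  bad stone milk: 2
1 duplicate windows → 35 − 1 = 34 distinct.

34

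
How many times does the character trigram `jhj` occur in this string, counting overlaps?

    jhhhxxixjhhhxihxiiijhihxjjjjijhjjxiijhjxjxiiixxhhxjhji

Sliding a length-3 window over the 54 characters (52 positions):
  position 30–32: jhj
  position 37–39: jhj
  position 51–53: jhj

3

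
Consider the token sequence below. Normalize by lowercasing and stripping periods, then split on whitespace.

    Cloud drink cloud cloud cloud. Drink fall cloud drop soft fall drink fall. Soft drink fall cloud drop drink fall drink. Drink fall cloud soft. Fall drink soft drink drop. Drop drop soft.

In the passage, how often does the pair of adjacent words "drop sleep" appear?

0

Scanning the 32 overlapping bigram windows for "drop sleep":
  (none found)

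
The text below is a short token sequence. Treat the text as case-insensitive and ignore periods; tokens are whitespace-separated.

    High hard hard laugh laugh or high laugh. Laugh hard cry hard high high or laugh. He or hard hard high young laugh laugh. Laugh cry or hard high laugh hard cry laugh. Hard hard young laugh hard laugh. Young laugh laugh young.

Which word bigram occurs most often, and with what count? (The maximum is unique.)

"laugh laugh", 5 times

Bigram frequencies (highest first):
  laugh laugh: 5
  laugh hard: 4
  hard hard: 3
  hard high: 3
  young laugh: 3
  hard laugh: 2
  … (18 more, each ≤ 2)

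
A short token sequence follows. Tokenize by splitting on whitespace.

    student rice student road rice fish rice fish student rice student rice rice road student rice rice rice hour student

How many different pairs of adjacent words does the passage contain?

12

20 tokens → 19 bigram windows in total.
Repeated bigrams (each contributes count−1 duplicates):
  student rice: 4
  rice rice: 3
  rice fish: 2
  rice student: 2
7 duplicate windows → 19 − 7 = 12 distinct.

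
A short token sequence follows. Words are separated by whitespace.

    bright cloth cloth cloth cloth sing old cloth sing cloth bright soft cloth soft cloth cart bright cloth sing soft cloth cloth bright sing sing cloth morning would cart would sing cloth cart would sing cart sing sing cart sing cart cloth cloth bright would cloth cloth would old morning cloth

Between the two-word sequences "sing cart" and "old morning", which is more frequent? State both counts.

"sing cart": 3 occurrences
"old morning": 1 occurrence

"sing cart" (3 vs 1)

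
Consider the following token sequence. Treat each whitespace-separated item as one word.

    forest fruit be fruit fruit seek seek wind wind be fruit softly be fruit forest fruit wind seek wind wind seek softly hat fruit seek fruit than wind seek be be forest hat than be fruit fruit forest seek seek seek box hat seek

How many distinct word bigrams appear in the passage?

44 tokens → 43 bigram windows in total.
Repeated bigrams (each contributes count−1 duplicates):
  be fruit: 4
  seek seek: 3
  wind seek: 3
  forest fruit: 2
  fruit forest: 2
  fruit fruit: 2
  fruit seek: 2
  seek wind: 2
  … (1 more repeated)
13 duplicate windows → 43 − 13 = 30 distinct.

30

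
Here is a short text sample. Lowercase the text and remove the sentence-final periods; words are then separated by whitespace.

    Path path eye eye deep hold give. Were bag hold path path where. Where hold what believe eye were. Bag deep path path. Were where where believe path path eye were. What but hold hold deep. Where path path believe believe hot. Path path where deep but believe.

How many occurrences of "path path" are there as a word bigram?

Scanning the 47 overlapping bigram windows for "path path":
  position 1–2: path path
  position 11–12: path path
  position 22–23: path path
  position 28–29: path path
  position 38–39: path path
  position 43–44: path path

6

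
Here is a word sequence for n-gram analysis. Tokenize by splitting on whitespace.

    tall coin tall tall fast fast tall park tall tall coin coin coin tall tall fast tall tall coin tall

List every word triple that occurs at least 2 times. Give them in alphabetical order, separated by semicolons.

coin tall tall; tall coin tall; tall tall coin; tall tall fast

Trigram counts meeting the condition (at least 2 times):
  coin tall tall: 2
  tall coin tall: 2
  tall tall coin: 2
  tall tall fast: 2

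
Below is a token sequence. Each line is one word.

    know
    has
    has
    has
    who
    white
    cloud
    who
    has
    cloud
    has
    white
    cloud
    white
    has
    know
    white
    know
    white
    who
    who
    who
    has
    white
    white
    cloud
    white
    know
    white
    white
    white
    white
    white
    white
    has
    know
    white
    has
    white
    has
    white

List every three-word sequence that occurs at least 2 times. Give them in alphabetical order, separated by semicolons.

has know white; white cloud white; white has know; white has white; white know white; white white white

Trigram counts meeting the condition (at least 2 times):
  has know white: 2
  white cloud white: 2
  white has know: 2
  white has white: 2
  white know white: 2
  white white white: 4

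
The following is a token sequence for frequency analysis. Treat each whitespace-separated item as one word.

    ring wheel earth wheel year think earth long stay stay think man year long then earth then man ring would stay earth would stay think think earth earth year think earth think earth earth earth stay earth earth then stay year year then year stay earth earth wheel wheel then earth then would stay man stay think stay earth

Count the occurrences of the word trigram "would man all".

0

Scanning the 57 overlapping trigram windows for "would man all":
  (none found)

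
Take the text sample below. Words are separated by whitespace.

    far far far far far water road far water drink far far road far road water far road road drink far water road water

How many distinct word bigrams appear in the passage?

24 tokens → 23 bigram windows in total.
Repeated bigrams (each contributes count−1 duplicates):
  far far: 5
  far road: 3
  far water: 3
  drink far: 2
  road far: 2
  road water: 2
  water road: 2
12 duplicate windows → 23 − 12 = 11 distinct.

11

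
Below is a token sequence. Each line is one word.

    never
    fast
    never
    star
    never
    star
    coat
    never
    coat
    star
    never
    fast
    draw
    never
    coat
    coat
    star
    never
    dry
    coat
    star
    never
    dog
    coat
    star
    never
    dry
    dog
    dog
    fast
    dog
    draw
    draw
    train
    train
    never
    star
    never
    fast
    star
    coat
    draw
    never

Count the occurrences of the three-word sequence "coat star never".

4

Scanning the 41 overlapping trigram windows for "coat star never":
  position 9–11: coat star never
  position 16–18: coat star never
  position 20–22: coat star never
  position 24–26: coat star never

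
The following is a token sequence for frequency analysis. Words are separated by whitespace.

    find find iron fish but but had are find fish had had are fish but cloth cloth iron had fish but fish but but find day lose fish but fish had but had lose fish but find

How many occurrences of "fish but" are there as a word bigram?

Scanning the 36 overlapping bigram windows for "fish but":
  position 4–5: fish but
  position 14–15: fish but
  position 20–21: fish but
  position 22–23: fish but
  position 28–29: fish but
  position 35–36: fish but

6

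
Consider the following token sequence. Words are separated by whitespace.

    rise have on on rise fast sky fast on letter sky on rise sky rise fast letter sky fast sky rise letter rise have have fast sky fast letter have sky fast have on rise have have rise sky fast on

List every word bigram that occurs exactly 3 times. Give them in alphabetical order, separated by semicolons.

fast sky; on rise; rise have

Bigram counts meeting the condition (exactly 3 times):
  fast sky: 3
  on rise: 3
  rise have: 3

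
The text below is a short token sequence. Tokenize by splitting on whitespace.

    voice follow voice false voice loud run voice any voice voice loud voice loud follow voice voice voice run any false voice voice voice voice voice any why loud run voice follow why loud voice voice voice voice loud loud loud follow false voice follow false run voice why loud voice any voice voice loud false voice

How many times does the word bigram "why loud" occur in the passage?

Scanning the 56 overlapping bigram windows for "why loud":
  position 28–29: why loud
  position 33–34: why loud
  position 49–50: why loud

3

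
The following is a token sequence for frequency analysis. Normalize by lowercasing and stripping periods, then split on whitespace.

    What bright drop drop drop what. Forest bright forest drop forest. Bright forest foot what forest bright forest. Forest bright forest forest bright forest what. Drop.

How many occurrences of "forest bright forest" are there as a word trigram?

Scanning the 24 overlapping trigram windows for "forest bright forest":
  position 7–9: forest bright forest
  position 11–13: forest bright forest
  position 16–18: forest bright forest
  position 19–21: forest bright forest
  position 22–24: forest bright forest

5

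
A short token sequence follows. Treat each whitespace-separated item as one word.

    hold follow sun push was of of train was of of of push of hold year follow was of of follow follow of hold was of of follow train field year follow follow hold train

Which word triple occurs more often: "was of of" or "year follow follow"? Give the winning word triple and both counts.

"was of of": 4 occurrences
"year follow follow": 1 occurrence

"was of of" (4 vs 1)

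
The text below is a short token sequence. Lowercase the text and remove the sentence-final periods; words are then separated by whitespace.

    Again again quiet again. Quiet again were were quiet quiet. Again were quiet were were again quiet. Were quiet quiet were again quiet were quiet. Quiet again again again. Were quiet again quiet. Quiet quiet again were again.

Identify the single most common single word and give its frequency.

"quiet", 15 times

Unigram frequencies (highest first):
  quiet: 15
  again: 13
  were: 10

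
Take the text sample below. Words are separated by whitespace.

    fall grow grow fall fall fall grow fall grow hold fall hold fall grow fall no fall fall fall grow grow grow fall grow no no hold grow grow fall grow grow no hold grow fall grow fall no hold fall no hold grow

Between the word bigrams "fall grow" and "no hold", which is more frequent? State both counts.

"fall grow": 8 occurrences
"no hold": 4 occurrences

"fall grow" (8 vs 4)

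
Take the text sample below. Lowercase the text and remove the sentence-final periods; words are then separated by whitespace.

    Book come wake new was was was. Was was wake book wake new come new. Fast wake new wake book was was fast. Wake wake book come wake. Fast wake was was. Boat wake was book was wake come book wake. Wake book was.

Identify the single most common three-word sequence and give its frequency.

Trigram frequencies (highest first):
  was was was: 3
  book come wake: 2
  wake book was: 2
  wake wake book: 2
  come wake new: 1
  wake new was: 1
  … (31 more, each ≤ 1)

"was was was", 3 times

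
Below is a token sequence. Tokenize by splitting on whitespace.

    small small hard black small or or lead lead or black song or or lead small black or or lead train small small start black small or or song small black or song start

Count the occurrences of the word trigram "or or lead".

3

Scanning the 32 overlapping trigram windows for "or or lead":
  position 6–8: or or lead
  position 13–15: or or lead
  position 18–20: or or lead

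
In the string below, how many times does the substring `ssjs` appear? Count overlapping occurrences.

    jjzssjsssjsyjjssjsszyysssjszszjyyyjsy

4

Sliding a length-4 window over the 37 characters (34 positions):
  position 4–7: ssjs
  position 8–11: ssjs
  position 15–18: ssjs
  position 24–27: ssjs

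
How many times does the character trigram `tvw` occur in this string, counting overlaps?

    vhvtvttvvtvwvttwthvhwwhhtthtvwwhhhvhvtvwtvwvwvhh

Sliding a length-3 window over the 48 characters (46 positions):
  position 10–12: tvw
  position 28–30: tvw
  position 38–40: tvw
  position 41–43: tvw

4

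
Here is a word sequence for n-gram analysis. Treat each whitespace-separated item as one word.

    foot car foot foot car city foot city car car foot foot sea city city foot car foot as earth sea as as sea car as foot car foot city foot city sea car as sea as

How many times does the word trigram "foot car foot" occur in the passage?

3

Scanning the 35 overlapping trigram windows for "foot car foot":
  position 1–3: foot car foot
  position 16–18: foot car foot
  position 27–29: foot car foot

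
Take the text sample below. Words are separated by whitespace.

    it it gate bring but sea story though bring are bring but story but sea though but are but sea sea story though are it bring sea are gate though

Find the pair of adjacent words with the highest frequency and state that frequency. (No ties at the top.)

"but sea", 3 times

Bigram frequencies (highest first):
  but sea: 3
  bring but: 2
  sea story: 2
  story though: 2
  it it: 1
  it gate: 1
  … (18 more, each ≤ 1)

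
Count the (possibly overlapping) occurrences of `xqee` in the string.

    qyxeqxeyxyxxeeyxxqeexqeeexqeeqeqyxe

3

Sliding a length-4 window over the 35 characters (32 positions):
  position 17–20: xqee
  position 21–24: xqee
  position 26–29: xqee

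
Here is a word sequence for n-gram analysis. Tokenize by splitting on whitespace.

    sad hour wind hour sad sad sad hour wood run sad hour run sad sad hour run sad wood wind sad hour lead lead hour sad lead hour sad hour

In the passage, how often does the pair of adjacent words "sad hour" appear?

6

Scanning the 29 overlapping bigram windows for "sad hour":
  position 1–2: sad hour
  position 7–8: sad hour
  position 11–12: sad hour
  position 15–16: sad hour
  position 21–22: sad hour
  position 29–30: sad hour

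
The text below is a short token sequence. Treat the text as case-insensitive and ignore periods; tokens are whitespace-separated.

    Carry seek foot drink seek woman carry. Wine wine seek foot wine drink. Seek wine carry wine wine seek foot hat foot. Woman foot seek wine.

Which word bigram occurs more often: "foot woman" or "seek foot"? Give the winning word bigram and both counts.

"seek foot" (3 vs 1)

"foot woman": 1 occurrence
"seek foot": 3 occurrences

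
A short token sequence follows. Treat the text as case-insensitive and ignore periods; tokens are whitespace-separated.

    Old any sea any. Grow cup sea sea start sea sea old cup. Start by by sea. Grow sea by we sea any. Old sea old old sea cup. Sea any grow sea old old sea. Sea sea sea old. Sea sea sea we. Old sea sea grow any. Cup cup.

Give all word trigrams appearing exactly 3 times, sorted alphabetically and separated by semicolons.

old sea sea; sea sea sea

Trigram counts meeting the condition (exactly 3 times):
  old sea sea: 3
  sea sea sea: 3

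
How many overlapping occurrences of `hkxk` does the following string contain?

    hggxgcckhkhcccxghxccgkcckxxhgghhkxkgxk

1

Sliding a length-4 window over the 38 characters (35 positions):
  position 32–35: hkxk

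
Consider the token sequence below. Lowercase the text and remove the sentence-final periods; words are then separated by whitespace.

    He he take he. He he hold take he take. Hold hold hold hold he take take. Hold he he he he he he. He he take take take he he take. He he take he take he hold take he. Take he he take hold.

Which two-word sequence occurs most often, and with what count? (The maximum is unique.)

"he he", 13 times

Bigram frequencies (highest first):
  he he: 13
  he take: 9
  take he: 8
  take hold: 3
  hold hold: 3
  take take: 3
  … (3 more, each ≤ 2)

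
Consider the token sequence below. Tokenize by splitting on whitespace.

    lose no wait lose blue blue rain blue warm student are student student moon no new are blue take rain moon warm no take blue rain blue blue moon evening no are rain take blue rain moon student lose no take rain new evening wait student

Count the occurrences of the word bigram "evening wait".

Scanning the 45 overlapping bigram windows for "evening wait":
  position 44–45: evening wait

1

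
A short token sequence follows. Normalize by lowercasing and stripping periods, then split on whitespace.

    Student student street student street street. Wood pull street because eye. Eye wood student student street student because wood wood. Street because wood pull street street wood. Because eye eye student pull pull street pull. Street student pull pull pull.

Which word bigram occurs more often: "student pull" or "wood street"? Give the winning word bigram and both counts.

"student pull": 2 occurrences
"wood street": 1 occurrence

"student pull" (2 vs 1)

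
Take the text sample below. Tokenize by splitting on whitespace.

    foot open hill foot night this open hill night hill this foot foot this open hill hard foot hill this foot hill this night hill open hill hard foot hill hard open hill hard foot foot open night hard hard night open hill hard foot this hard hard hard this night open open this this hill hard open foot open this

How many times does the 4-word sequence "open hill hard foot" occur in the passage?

Scanning the 58 overlapping 4-gram windows for "open hill hard foot":
  position 15–18: open hill hard foot
  position 26–29: open hill hard foot
  position 32–35: open hill hard foot
  position 42–45: open hill hard foot

4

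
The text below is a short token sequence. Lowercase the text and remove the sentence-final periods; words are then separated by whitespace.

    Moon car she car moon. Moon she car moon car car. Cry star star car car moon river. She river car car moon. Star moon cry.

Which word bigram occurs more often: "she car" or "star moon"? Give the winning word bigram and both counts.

"she car" (2 vs 1)

"she car": 2 occurrences
"star moon": 1 occurrence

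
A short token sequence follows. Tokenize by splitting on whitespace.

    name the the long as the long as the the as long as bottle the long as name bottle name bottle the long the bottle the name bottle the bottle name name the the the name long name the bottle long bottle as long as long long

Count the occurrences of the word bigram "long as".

Scanning the 46 overlapping bigram windows for "long as":
  position 4–5: long as
  position 7–8: long as
  position 12–13: long as
  position 16–17: long as
  position 44–45: long as

5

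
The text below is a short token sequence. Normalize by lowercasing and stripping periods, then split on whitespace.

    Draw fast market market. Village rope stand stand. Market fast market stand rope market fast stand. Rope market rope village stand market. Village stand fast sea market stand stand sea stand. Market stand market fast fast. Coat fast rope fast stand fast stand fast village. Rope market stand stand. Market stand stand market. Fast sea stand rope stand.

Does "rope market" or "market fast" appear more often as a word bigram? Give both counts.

"market fast" (4 vs 3)

"rope market": 3 occurrences
"market fast": 4 occurrences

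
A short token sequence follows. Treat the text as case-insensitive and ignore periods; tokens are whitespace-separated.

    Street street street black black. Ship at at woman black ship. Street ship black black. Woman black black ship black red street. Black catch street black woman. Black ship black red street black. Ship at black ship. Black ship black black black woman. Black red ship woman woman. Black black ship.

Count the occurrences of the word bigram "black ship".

8

Scanning the 50 overlapping bigram windows for "black ship":
  position 5–6: black ship
  position 10–11: black ship
  position 18–19: black ship
  position 28–29: black ship
  position 33–34: black ship
  position 36–37: black ship
  position 38–39: black ship
  position 50–51: black ship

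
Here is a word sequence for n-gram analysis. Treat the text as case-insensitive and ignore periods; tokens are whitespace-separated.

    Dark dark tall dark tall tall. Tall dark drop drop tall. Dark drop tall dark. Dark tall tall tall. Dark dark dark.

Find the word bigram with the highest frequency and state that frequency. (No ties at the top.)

Bigram frequencies (highest first):
  tall dark: 5
  dark dark: 4
  tall tall: 4
  dark tall: 3
  dark drop: 2
  drop tall: 2
  … (1 more, each ≤ 1)

"tall dark", 5 times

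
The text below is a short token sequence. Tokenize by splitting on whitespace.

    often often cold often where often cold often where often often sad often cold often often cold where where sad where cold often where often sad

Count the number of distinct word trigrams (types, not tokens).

26 tokens → 24 trigram windows in total.
Repeated trigrams (each contributes count−1 duplicates):
  cold often where: 3
  often cold often: 3
  often where often: 3
  often often cold: 2
7 duplicate windows → 24 − 7 = 17 distinct.

17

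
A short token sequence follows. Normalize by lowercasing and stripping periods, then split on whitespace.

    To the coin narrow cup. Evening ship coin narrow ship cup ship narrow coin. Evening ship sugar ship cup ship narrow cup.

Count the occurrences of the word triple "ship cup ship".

Scanning the 20 overlapping trigram windows for "ship cup ship":
  position 10–12: ship cup ship
  position 18–20: ship cup ship

2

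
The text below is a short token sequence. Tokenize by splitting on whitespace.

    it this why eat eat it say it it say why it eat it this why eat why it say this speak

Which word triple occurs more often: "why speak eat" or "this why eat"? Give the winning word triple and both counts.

"why speak eat": 0 occurrences
"this why eat": 2 occurrences

"this why eat" (2 vs 0)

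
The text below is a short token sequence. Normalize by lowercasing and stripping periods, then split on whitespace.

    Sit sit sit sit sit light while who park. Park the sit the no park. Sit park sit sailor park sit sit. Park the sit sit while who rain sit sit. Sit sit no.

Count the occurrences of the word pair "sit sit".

9

Scanning the 33 overlapping bigram windows for "sit sit":
  position 1–2: sit sit
  position 2–3: sit sit
  position 3–4: sit sit
  position 4–5: sit sit
  position 21–22: sit sit
  position 25–26: sit sit
  position 30–31: sit sit
  position 31–32: sit sit
  position 32–33: sit sit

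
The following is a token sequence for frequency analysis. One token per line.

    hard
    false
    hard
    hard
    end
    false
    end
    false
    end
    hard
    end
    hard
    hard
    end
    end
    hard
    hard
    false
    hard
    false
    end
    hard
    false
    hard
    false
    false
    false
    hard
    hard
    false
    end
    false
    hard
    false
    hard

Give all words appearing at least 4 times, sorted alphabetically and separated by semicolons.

end; false; hard

Unigram counts meeting the condition (at least 4 times):
  end: 8
  false: 12
  hard: 15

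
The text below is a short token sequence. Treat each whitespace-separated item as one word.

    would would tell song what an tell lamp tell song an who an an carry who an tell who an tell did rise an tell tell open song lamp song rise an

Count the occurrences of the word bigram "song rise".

Scanning the 31 overlapping bigram windows for "song rise":
  position 30–31: song rise

1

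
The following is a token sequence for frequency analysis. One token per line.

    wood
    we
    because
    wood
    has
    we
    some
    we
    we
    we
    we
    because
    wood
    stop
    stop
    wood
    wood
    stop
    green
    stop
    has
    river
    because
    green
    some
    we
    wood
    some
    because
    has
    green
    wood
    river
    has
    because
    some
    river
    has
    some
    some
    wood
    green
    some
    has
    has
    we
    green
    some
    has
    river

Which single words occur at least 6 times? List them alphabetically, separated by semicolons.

Unigram counts meeting the condition (at least 6 times):
  has: 8
  some: 8
  we: 8
  wood: 8

has; some; we; wood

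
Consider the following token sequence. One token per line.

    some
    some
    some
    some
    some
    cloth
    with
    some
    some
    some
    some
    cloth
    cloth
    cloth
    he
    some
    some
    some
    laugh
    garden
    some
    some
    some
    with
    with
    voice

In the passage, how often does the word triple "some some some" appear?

7

Scanning the 24 overlapping trigram windows for "some some some":
  position 1–3: some some some
  position 2–4: some some some
  position 3–5: some some some
  position 8–10: some some some
  position 9–11: some some some
  position 16–18: some some some
  position 21–23: some some some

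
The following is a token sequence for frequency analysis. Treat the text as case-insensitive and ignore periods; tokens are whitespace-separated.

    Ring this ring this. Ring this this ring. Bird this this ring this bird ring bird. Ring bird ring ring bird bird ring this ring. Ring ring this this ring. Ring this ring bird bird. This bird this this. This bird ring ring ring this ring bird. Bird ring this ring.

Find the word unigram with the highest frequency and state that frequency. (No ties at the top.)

Unigram frequencies (highest first):
  ring: 22
  this: 17
  bird: 12

"ring", 22 times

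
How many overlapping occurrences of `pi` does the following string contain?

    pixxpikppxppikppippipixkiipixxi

Sliding a length-2 window over the 31 characters (30 positions):
  position 1–2: pi
  position 5–6: pi
  position 12–13: pi
  position 16–17: pi
  position 19–20: pi
  position 21–22: pi
  position 27–28: pi

7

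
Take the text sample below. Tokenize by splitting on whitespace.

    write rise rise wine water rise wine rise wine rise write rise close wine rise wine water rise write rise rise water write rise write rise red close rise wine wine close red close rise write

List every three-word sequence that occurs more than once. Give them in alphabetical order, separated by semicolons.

Trigram counts meeting the condition (more than once):
  red close rise: 2
  rise wine rise: 2
  rise wine water: 2
  rise write rise: 3
  wine rise wine: 2
  wine water rise: 2
  write rise rise: 2

red close rise; rise wine rise; rise wine water; rise write rise; wine rise wine; wine water rise; write rise rise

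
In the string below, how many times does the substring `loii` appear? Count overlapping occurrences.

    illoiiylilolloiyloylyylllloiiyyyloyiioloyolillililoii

Sliding a length-4 window over the 53 characters (50 positions):
  position 3–6: loii
  position 26–29: loii
  position 50–53: loii

3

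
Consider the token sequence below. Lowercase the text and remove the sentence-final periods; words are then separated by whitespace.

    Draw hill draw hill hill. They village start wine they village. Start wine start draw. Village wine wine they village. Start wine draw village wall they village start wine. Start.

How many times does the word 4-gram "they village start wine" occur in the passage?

4

Scanning the 27 overlapping 4-gram windows for "they village start wine":
  position 6–9: they village start wine
  position 10–13: they village start wine
  position 19–22: they village start wine
  position 26–29: they village start wine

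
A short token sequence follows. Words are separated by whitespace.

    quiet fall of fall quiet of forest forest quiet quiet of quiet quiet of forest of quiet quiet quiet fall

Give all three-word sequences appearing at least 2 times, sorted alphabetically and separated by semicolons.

of quiet quiet; quiet of forest; quiet quiet of

Trigram counts meeting the condition (at least 2 times):
  of quiet quiet: 2
  quiet of forest: 2
  quiet quiet of: 2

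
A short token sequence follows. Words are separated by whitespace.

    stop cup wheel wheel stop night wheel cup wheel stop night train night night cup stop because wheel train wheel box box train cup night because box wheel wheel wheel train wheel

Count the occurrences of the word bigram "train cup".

1

Scanning the 31 overlapping bigram windows for "train cup":
  position 23–24: train cup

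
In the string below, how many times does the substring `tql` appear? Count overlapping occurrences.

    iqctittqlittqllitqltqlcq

4

Sliding a length-3 window over the 24 characters (22 positions):
  position 7–9: tql
  position 12–14: tql
  position 17–19: tql
  position 20–22: tql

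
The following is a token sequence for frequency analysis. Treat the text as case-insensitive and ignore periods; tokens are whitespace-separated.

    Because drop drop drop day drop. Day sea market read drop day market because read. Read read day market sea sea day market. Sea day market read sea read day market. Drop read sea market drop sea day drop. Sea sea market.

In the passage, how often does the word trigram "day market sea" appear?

2

Scanning the 40 overlapping trigram windows for "day market sea":
  position 18–20: day market sea
  position 22–24: day market sea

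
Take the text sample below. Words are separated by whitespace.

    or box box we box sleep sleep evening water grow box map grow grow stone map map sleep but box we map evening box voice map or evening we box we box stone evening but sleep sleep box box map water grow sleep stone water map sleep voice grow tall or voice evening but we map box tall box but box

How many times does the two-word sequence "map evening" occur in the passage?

1

Scanning the 60 overlapping bigram windows for "map evening":
  position 22–23: map evening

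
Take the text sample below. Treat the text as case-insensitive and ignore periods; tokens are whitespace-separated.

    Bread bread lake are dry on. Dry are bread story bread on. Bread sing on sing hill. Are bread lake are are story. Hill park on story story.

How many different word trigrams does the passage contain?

25

28 tokens → 26 trigram windows in total.
Repeated trigrams (each contributes count−1 duplicates):
  bread lake are: 2
1 duplicate windows → 26 − 1 = 25 distinct.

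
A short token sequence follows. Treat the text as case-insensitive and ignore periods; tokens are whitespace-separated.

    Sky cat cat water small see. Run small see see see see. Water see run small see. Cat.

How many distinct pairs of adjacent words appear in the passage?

18 tokens → 17 bigram windows in total.
Repeated bigrams (each contributes count−1 duplicates):
  see see: 3
  small see: 3
  run small: 2
  see run: 2
6 duplicate windows → 17 − 6 = 11 distinct.

11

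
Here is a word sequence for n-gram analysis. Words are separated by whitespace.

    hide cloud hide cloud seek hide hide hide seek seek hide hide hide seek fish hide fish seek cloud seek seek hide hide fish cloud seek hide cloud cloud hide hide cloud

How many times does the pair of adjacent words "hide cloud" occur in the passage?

4

Scanning the 31 overlapping bigram windows for "hide cloud":
  position 1–2: hide cloud
  position 3–4: hide cloud
  position 27–28: hide cloud
  position 31–32: hide cloud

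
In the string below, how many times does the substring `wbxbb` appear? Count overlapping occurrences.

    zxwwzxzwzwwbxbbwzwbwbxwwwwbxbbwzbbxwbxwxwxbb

2

Sliding a length-5 window over the 44 characters (40 positions):
  position 11–15: wbxbb
  position 26–30: wbxbb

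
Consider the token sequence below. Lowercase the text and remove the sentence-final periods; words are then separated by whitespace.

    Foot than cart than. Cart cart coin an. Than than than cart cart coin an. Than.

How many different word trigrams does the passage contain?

10

16 tokens → 14 trigram windows in total.
Repeated trigrams (each contributes count−1 duplicates):
  cart cart coin: 2
  cart coin an: 2
  coin an than: 2
  than cart cart: 2
4 duplicate windows → 14 − 4 = 10 distinct.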